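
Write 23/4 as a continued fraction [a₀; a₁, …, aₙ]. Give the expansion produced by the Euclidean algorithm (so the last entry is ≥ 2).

[5; 1, 3]

23 = 5*4 + 3
4 = 1*3 + 1
3 = 3*1 + 0  (stop)
So 23/4 = [5; 1, 3].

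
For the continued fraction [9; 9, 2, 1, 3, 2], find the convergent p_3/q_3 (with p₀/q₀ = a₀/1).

255/28

Using pₖ = aₖpₖ₋₁ + pₖ₋₂, qₖ = aₖqₖ₋₁ + qₖ₋₂ (with p₋₁=1, p₋₂=0, q₋₁=0, q₋₂=1):
  k=0: a=9, p=9, q=1
  k=1: a=9, p=82, q=9
  k=2: a=2, p=173, q=19
  k=3: a=1, p=255, q=28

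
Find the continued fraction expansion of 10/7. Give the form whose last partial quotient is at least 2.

10 = 1×7 + 3
7 = 2×3 + 1
3 = 3×1 + 0  (stop)
So 10/7 = [1; 2, 3].

[1; 2, 3]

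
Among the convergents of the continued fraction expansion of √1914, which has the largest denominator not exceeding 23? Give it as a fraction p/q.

√1914 = [43; 1, 2, 1, 86, …] (period length 4).
Convergents:
  p_0/q_0 = 43/1
  p_1/q_1 = 44/1
  p_2/q_2 = 131/3
  p_3/q_3 = 175/4
  p_4/q_4 = 15181/347
q_3 = 4 ≤ 23 < 347 = q_4, so the answer is 175/4.

175/4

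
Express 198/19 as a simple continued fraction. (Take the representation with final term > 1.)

198 = 10×19 + 8
19 = 2×8 + 3
8 = 2×3 + 2
3 = 1×2 + 1
2 = 2×1 + 0  (stop)
So 198/19 = [10; 2, 2, 1, 2].

[10; 2, 2, 1, 2]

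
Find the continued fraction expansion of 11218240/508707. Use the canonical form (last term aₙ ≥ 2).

11218240 = 22·508707 + 26686
508707 = 19·26686 + 1673
26686 = 15·1673 + 1591
1673 = 1·1591 + 82
1591 = 19·82 + 33
82 = 2·33 + 16
33 = 2·16 + 1
16 = 16·1 + 0  (stop)
So 11218240/508707 = [22; 19, 15, 1, 19, 2, 2, 16].

[22; 19, 15, 1, 19, 2, 2, 16]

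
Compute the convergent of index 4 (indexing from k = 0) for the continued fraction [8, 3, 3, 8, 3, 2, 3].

2150/259

Using pₖ = aₖpₖ₋₁ + pₖ₋₂, qₖ = aₖqₖ₋₁ + qₖ₋₂ (with p₋₁=1, p₋₂=0, q₋₁=0, q₋₂=1):
  k=0: a=8, p=8, q=1
  k=1: a=3, p=25, q=3
  k=2: a=3, p=83, q=10
  k=3: a=8, p=689, q=83
  k=4: a=3, p=2150, q=259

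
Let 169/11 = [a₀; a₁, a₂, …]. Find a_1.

169 = 15·11 + 4   →  a_0 = 15
11 = 2·4 + 3   →  a_1 = 2

2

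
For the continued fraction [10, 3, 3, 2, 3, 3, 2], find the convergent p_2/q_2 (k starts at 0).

Using pₖ = aₖpₖ₋₁ + pₖ₋₂, qₖ = aₖqₖ₋₁ + qₖ₋₂ (with p₋₁=1, p₋₂=0, q₋₁=0, q₋₂=1):
  k=0: a=10, p=10, q=1
  k=1: a=3, p=31, q=3
  k=2: a=3, p=103, q=10

103/10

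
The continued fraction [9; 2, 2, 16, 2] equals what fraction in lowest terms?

Using pₖ = aₖpₖ₋₁ + pₖ₋₂ and qₖ = aₖqₖ₋₁ + qₖ₋₂:
  k=0: a=9, p=9, q=1
  k=1: a=2, p=19, q=2
  k=2: a=2, p=47, q=5
  k=3: a=16, p=771, q=82
  k=4: a=2, p=1589, q=169

1589/169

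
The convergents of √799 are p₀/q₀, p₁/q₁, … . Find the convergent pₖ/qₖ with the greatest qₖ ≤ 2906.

71995/2547

√799 = [28; 3, 1, 3, 56, …] (period length 4).
Convergents:
  p_0/q_0 = 28/1
  p_1/q_1 = 85/3
  p_2/q_2 = 113/4
  p_3/q_3 = 424/15
  p_4/q_4 = 23857/844
  p_5/q_5 = 71995/2547
  p_6/q_6 = 95852/3391
q_5 = 2547 ≤ 2906 < 3391 = q_6, so the answer is 71995/2547.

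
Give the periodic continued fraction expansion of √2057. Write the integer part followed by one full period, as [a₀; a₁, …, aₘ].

[45; 2, 1, 4, 1, 2, 90]

a₀ = ⌊√2057⌋ = 45.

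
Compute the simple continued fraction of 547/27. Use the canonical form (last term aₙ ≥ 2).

547 = 20*27 + 7
27 = 3*7 + 6
7 = 1*6 + 1
6 = 6*1 + 0  (stop)
So 547/27 = [20; 3, 1, 6].

[20; 3, 1, 6]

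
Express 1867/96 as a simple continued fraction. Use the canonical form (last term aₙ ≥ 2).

[19; 2, 4, 3, 3]

1867 = 19*96 + 43
96 = 2*43 + 10
43 = 4*10 + 3
10 = 3*3 + 1
3 = 3*1 + 0  (stop)
So 1867/96 = [19; 2, 4, 3, 3].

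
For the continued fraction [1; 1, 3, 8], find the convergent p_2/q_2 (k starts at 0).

Using pₖ = aₖpₖ₋₁ + pₖ₋₂, qₖ = aₖqₖ₋₁ + qₖ₋₂ (with p₋₁=1, p₋₂=0, q₋₁=0, q₋₂=1):
  k=0: a=1, p=1, q=1
  k=1: a=1, p=2, q=1
  k=2: a=3, p=7, q=4

7/4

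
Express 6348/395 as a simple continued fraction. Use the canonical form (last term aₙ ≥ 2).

6348 = 16×395 + 28
395 = 14×28 + 3
28 = 9×3 + 1
3 = 3×1 + 0  (stop)
So 6348/395 = [16; 14, 9, 3].

[16; 14, 9, 3]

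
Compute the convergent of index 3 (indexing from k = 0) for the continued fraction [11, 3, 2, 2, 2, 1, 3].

Using pₖ = aₖpₖ₋₁ + pₖ₋₂, qₖ = aₖqₖ₋₁ + qₖ₋₂ (with p₋₁=1, p₋₂=0, q₋₁=0, q₋₂=1):
  k=0: a=11, p=11, q=1
  k=1: a=3, p=34, q=3
  k=2: a=2, p=79, q=7
  k=3: a=2, p=192, q=17

192/17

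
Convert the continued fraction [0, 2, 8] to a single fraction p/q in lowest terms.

8/17

Fold from the inside: start with 8/1.
  2 + 1/8 = 17/8
  0 + 8/17 = 8/17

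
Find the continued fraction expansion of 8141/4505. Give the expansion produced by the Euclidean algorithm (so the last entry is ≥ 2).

8141 = 1*4505 + 3636
4505 = 1*3636 + 869
3636 = 4*869 + 160
869 = 5*160 + 69
160 = 2*69 + 22
69 = 3*22 + 3
22 = 7*3 + 1
3 = 3*1 + 0  (stop)
So 8141/4505 = [1; 1, 4, 5, 2, 3, 7, 3].

[1; 1, 4, 5, 2, 3, 7, 3]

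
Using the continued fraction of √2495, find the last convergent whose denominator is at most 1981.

√2495 = [49; 1, 18, 1, 98, …] (period length 4).
Convergents:
  p_0/q_0 = 49/1
  p_1/q_1 = 50/1
  p_2/q_2 = 949/19
  p_3/q_3 = 999/20
  p_4/q_4 = 98851/1979
  p_5/q_5 = 99850/1999
q_4 = 1979 ≤ 1981 < 1999 = q_5, so the answer is 98851/1979.

98851/1979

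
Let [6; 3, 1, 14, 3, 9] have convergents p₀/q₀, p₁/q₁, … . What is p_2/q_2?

25/4

Using pₖ = aₖpₖ₋₁ + pₖ₋₂, qₖ = aₖqₖ₋₁ + qₖ₋₂ (with p₋₁=1, p₋₂=0, q₋₁=0, q₋₂=1):
  k=0: a=6, p=6, q=1
  k=1: a=3, p=19, q=3
  k=2: a=1, p=25, q=4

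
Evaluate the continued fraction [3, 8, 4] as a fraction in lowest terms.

Using pₖ = aₖpₖ₋₁ + pₖ₋₂ and qₖ = aₖqₖ₋₁ + qₖ₋₂:
  k=0: a=3, p=3, q=1
  k=1: a=8, p=25, q=8
  k=2: a=4, p=103, q=33

103/33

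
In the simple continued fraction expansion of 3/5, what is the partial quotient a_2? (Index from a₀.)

3 = 0·5 + 3   →  a_0 = 0
5 = 1·3 + 2   →  a_1 = 1
3 = 1·2 + 1   →  a_2 = 1

1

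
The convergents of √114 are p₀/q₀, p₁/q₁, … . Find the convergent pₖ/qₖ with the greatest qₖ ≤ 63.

331/31

√114 = [10; 1, 2, 10, 2, 1, 20, …] (period length 6).
Convergents:
  p_0/q_0 = 10/1
  p_1/q_1 = 11/1
  p_2/q_2 = 32/3
  p_3/q_3 = 331/31
  p_4/q_4 = 694/65
q_3 = 31 ≤ 63 < 65 = q_4, so the answer is 331/31.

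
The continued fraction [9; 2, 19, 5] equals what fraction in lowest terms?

1869/197

Using pₖ = aₖpₖ₋₁ + pₖ₋₂ and qₖ = aₖqₖ₋₁ + qₖ₋₂:
  k=0: a=9, p=9, q=1
  k=1: a=2, p=19, q=2
  k=2: a=19, p=370, q=39
  k=3: a=5, p=1869, q=197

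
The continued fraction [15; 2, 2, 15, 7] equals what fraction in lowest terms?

Fold from the inside: start with 7/1.
  15 + 1/7 = 106/7
  2 + 7/106 = 219/106
  2 + 106/219 = 544/219
  15 + 219/544 = 8379/544

8379/544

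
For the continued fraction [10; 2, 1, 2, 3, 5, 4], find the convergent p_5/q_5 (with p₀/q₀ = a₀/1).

1483/143

Using pₖ = aₖpₖ₋₁ + pₖ₋₂, qₖ = aₖqₖ₋₁ + qₖ₋₂ (with p₋₁=1, p₋₂=0, q₋₁=0, q₋₂=1):
  k=0: a=10, p=10, q=1
  k=1: a=2, p=21, q=2
  k=2: a=1, p=31, q=3
  k=3: a=2, p=83, q=8
  k=4: a=3, p=280, q=27
  k=5: a=5, p=1483, q=143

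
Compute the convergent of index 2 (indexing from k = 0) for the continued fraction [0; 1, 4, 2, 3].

4/5

Using pₖ = aₖpₖ₋₁ + pₖ₋₂, qₖ = aₖqₖ₋₁ + qₖ₋₂ (with p₋₁=1, p₋₂=0, q₋₁=0, q₋₂=1):
  k=0: a=0, p=0, q=1
  k=1: a=1, p=1, q=1
  k=2: a=4, p=4, q=5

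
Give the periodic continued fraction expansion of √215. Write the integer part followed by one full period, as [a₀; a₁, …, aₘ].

a₀ = ⌊√215⌋ = 14.

[14; 1, 1, 1, 28]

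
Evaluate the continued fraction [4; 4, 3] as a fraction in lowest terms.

Using pₖ = aₖpₖ₋₁ + pₖ₋₂ and qₖ = aₖqₖ₋₁ + qₖ₋₂:
  k=0: a=4, p=4, q=1
  k=1: a=4, p=17, q=4
  k=2: a=3, p=55, q=13

55/13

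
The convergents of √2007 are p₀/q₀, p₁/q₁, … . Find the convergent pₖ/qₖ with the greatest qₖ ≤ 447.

√2007 = [44; 1, 3, 1, 88, …] (period length 4).
Convergents:
  p_0/q_0 = 44/1
  p_1/q_1 = 45/1
  p_2/q_2 = 179/4
  p_3/q_3 = 224/5
  p_4/q_4 = 19891/444
  p_5/q_5 = 20115/449
q_4 = 444 ≤ 447 < 449 = q_5, so the answer is 19891/444.

19891/444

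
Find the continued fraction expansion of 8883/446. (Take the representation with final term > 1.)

8883 = 19×446 + 409
446 = 1×409 + 37
409 = 11×37 + 2
37 = 18×2 + 1
2 = 2×1 + 0  (stop)
So 8883/446 = [19; 1, 11, 18, 2].

[19; 1, 11, 18, 2]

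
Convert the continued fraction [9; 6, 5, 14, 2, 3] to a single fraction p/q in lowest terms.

29069/3173

Fold from the inside: start with 3/1.
  2 + 1/3 = 7/3
  14 + 3/7 = 101/7
  5 + 7/101 = 512/101
  6 + 101/512 = 3173/512
  9 + 512/3173 = 29069/3173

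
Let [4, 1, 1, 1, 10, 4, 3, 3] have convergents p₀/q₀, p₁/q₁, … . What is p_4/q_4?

Using pₖ = aₖpₖ₋₁ + pₖ₋₂, qₖ = aₖqₖ₋₁ + qₖ₋₂ (with p₋₁=1, p₋₂=0, q₋₁=0, q₋₂=1):
  k=0: a=4, p=4, q=1
  k=1: a=1, p=5, q=1
  k=2: a=1, p=9, q=2
  k=3: a=1, p=14, q=3
  k=4: a=10, p=149, q=32

149/32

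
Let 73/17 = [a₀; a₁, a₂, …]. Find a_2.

73 = 4·17 + 5   →  a_0 = 4
17 = 3·5 + 2   →  a_1 = 3
5 = 2·2 + 1   →  a_2 = 2

2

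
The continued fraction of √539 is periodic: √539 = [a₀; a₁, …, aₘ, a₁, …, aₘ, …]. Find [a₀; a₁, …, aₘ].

a₀ = ⌊√539⌋ = 23.
With m₀=0, d₀=1 and mₖ₊₁ = dₖaₖ − mₖ, dₖ₊₁ = (n − mₖ₊₁²)/dₖ, aₖ₊₁ = ⌊(a₀+mₖ₊₁)/dₖ₊₁⌋:
  k=1: m=23, d=10, a=4
  k=2: m=17, d=25, a=1
  k=3: m=8, d=19, a=1
  k=4: m=11, d=22, a=1
  k=5: m=11, d=19, a=1
  k=6: m=8, d=25, a=1
  k=7: m=17, d=10, a=4
  k=8: m=23, d=1, a=46
d=1 and a=2a₀=46 at k=8, so the next step gives (m, d) = (23, 10) again — its k=1 value — and the period has length 8.

[23; 4, 1, 1, 1, 1, 1, 4, 46]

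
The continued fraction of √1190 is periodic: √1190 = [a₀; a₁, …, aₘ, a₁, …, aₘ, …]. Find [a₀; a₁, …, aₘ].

a₀ = ⌊√1190⌋ = 34.
With m₀=0, d₀=1 and mₖ₊₁ = dₖaₖ − mₖ, dₖ₊₁ = (n − mₖ₊₁²)/dₖ, aₖ₊₁ = ⌊(a₀+mₖ₊₁)/dₖ₊₁⌋:
  k=1: m=34, d=34, a=2
  k=2: m=34, d=1, a=68
d=1 and a=2a₀=68 at k=2, so the next step gives (m, d) = (34, 34) again — its k=1 value — and the period has length 2.

[34; 2, 68]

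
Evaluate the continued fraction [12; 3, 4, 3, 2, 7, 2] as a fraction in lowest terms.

Using pₖ = aₖpₖ₋₁ + pₖ₋₂ and qₖ = aₖqₖ₋₁ + qₖ₋₂:
  k=0: a=12, p=12, q=1
  k=1: a=3, p=37, q=3
  k=2: a=4, p=160, q=13
  k=3: a=3, p=517, q=42
  k=4: a=2, p=1194, q=97
  k=5: a=7, p=8875, q=721
  k=6: a=2, p=18944, q=1539

18944/1539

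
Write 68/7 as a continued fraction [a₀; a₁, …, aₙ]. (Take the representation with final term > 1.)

68 = 9×7 + 5
7 = 1×5 + 2
5 = 2×2 + 1
2 = 2×1 + 0  (stop)
So 68/7 = [9; 1, 2, 2].

[9; 1, 2, 2]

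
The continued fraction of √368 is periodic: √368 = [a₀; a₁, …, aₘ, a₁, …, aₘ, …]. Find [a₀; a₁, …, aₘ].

[19; 5, 2, 5, 38]

a₀ = ⌊√368⌋ = 19.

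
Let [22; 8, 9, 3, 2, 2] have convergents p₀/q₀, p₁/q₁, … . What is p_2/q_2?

Using pₖ = aₖpₖ₋₁ + pₖ₋₂, qₖ = aₖqₖ₋₁ + qₖ₋₂ (with p₋₁=1, p₋₂=0, q₋₁=0, q₋₂=1):
  k=0: a=22, p=22, q=1
  k=1: a=8, p=177, q=8
  k=2: a=9, p=1615, q=73

1615/73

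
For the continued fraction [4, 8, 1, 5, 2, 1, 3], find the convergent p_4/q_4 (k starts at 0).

Using pₖ = aₖpₖ₋₁ + pₖ₋₂, qₖ = aₖqₖ₋₁ + qₖ₋₂ (with p₋₁=1, p₋₂=0, q₋₁=0, q₋₂=1):
  k=0: a=4, p=4, q=1
  k=1: a=8, p=33, q=8
  k=2: a=1, p=37, q=9
  k=3: a=5, p=218, q=53
  k=4: a=2, p=473, q=115

473/115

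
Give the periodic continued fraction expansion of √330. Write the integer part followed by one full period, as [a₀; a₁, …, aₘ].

[18; 6, 36]

a₀ = ⌊√330⌋ = 18.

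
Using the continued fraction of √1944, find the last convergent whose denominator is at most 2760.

42724/969

√1944 = [44; 11, 88, …] (period length 2).
Convergents:
  p_0/q_0 = 44/1
  p_1/q_1 = 485/11
  p_2/q_2 = 42724/969
  p_3/q_3 = 470449/10670
q_2 = 969 ≤ 2760 < 10670 = q_3, so the answer is 42724/969.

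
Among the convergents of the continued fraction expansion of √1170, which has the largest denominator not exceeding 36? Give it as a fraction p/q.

√1170 = [34; 4, 1, 6, 1, 4, 68, …] (period length 6).
Convergents:
  p_0/q_0 = 34/1
  p_1/q_1 = 137/4
  p_2/q_2 = 171/5
  p_3/q_3 = 1163/34
  p_4/q_4 = 1334/39
q_3 = 34 ≤ 36 < 39 = q_4, so the answer is 1163/34.

1163/34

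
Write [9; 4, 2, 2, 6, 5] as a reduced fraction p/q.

Using pₖ = aₖpₖ₋₁ + pₖ₋₂ and qₖ = aₖqₖ₋₁ + qₖ₋₂:
  k=0: a=9, p=9, q=1
  k=1: a=4, p=37, q=4
  k=2: a=2, p=83, q=9
  k=3: a=2, p=203, q=22
  k=4: a=6, p=1301, q=141
  k=5: a=5, p=6708, q=727

6708/727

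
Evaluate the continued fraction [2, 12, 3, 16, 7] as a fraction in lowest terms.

Using pₖ = aₖpₖ₋₁ + pₖ₋₂ and qₖ = aₖqₖ₋₁ + qₖ₋₂:
  k=0: a=2, p=2, q=1
  k=1: a=12, p=25, q=12
  k=2: a=3, p=77, q=37
  k=3: a=16, p=1257, q=604
  k=4: a=7, p=8876, q=4265

8876/4265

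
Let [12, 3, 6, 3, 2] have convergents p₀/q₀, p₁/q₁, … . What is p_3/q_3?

739/60

Using pₖ = aₖpₖ₋₁ + pₖ₋₂, qₖ = aₖqₖ₋₁ + qₖ₋₂ (with p₋₁=1, p₋₂=0, q₋₁=0, q₋₂=1):
  k=0: a=12, p=12, q=1
  k=1: a=3, p=37, q=3
  k=2: a=6, p=234, q=19
  k=3: a=3, p=739, q=60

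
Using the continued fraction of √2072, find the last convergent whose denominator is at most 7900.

216626/4759

√2072 = [45; 1, 1, 12, 1, 1, 90, …] (period length 6).
Convergents:
  p_0/q_0 = 45/1
  p_1/q_1 = 46/1
  p_2/q_2 = 91/2
  p_3/q_3 = 1138/25
  p_4/q_4 = 1229/27
  p_5/q_5 = 2367/52
  p_6/q_6 = 214259/4707
  p_7/q_7 = 216626/4759
  p_8/q_8 = 430885/9466
q_7 = 4759 ≤ 7900 < 9466 = q_8, so the answer is 216626/4759.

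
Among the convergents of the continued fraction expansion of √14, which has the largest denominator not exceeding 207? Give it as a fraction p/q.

√14 = [3; 1, 2, 1, 6, …] (period length 4).
Convergents:
  p_0/q_0 = 3/1
  p_1/q_1 = 4/1
  p_2/q_2 = 11/3
  p_3/q_3 = 15/4
  p_4/q_4 = 101/27
  p_5/q_5 = 116/31
  p_6/q_6 = 333/89
  p_7/q_7 = 449/120
  p_8/q_8 = 3027/809
q_7 = 120 ≤ 207 < 809 = q_8, so the answer is 449/120.

449/120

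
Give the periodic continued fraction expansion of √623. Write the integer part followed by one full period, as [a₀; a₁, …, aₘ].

a₀ = ⌊√623⌋ = 24.
With m₀=0, d₀=1 and mₖ₊₁ = dₖaₖ − mₖ, dₖ₊₁ = (n − mₖ₊₁²)/dₖ, aₖ₊₁ = ⌊(a₀+mₖ₊₁)/dₖ₊₁⌋:
  k=1: m=24, d=47, a=1
  k=2: m=23, d=2, a=23
  k=3: m=23, d=47, a=1
  k=4: m=24, d=1, a=48
d=1 and a=2a₀=48 at k=4, so the next step gives (m, d) = (24, 47) again — its k=1 value — and the period has length 4.

[24; 1, 23, 1, 48]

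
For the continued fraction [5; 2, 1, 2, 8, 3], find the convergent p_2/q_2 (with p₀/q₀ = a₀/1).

16/3

Using pₖ = aₖpₖ₋₁ + pₖ₋₂, qₖ = aₖqₖ₋₁ + qₖ₋₂ (with p₋₁=1, p₋₂=0, q₋₁=0, q₋₂=1):
  k=0: a=5, p=5, q=1
  k=1: a=2, p=11, q=2
  k=2: a=1, p=16, q=3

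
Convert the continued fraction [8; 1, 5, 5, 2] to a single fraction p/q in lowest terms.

601/68

Fold from the inside: start with 2/1.
  5 + 1/2 = 11/2
  5 + 2/11 = 57/11
  1 + 11/57 = 68/57
  8 + 57/68 = 601/68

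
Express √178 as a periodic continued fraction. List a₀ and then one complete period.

a₀ = ⌊√178⌋ = 13.
With m₀=0, d₀=1 and mₖ₊₁ = dₖaₖ − mₖ, dₖ₊₁ = (n − mₖ₊₁²)/dₖ, aₖ₊₁ = ⌊(a₀+mₖ₊₁)/dₖ₊₁⌋:
  k=1: m=13, d=9, a=2
  k=2: m=5, d=17, a=1
  k=3: m=12, d=2, a=12
  k=4: m=12, d=17, a=1
  k=5: m=5, d=9, a=2
  k=6: m=13, d=1, a=26
d=1 and a=2a₀=26 at k=6, so the next step gives (m, d) = (13, 9) again — its k=1 value — and the period has length 6.

[13; 2, 1, 12, 1, 2, 26]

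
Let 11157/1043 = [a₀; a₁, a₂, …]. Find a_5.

11157 = 10·1043 + 727   →  a_0 = 10
1043 = 1·727 + 316   →  a_1 = 1
727 = 2·316 + 95   →  a_2 = 2
316 = 3·95 + 31   →  a_3 = 3
95 = 3·31 + 2   →  a_4 = 3
31 = 15·2 + 1   →  a_5 = 15

15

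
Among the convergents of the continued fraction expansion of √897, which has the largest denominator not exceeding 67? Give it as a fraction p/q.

599/20

√897 = [29; 1, 18, 1, 58, …] (period length 4).
Convergents:
  p_0/q_0 = 29/1
  p_1/q_1 = 30/1
  p_2/q_2 = 569/19
  p_3/q_3 = 599/20
  p_4/q_4 = 35311/1179
q_3 = 20 ≤ 67 < 1179 = q_4, so the answer is 599/20.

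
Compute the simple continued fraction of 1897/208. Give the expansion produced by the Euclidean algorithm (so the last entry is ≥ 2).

[9; 8, 3, 8]

1897 = 9*208 + 25
208 = 8*25 + 8
25 = 3*8 + 1
8 = 8*1 + 0  (stop)
So 1897/208 = [9; 8, 3, 8].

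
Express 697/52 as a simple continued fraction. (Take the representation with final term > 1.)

697 = 13×52 + 21
52 = 2×21 + 10
21 = 2×10 + 1
10 = 10×1 + 0  (stop)
So 697/52 = [13; 2, 2, 10].

[13; 2, 2, 10]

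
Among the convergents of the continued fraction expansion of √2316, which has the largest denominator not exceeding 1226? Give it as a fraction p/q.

37008/769

√2316 = [48; 8, 96, …] (period length 2).
Convergents:
  p_0/q_0 = 48/1
  p_1/q_1 = 385/8
  p_2/q_2 = 37008/769
  p_3/q_3 = 296449/6160
q_2 = 769 ≤ 1226 < 6160 = q_3, so the answer is 37008/769.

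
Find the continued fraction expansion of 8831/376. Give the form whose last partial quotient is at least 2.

8831 = 23*376 + 183
376 = 2*183 + 10
183 = 18*10 + 3
10 = 3*3 + 1
3 = 3*1 + 0  (stop)
So 8831/376 = [23; 2, 18, 3, 3].

[23; 2, 18, 3, 3]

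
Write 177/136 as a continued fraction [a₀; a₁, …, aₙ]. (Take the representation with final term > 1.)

177 = 1·136 + 41
136 = 3·41 + 13
41 = 3·13 + 2
13 = 6·2 + 1
2 = 2·1 + 0  (stop)
So 177/136 = [1; 3, 3, 6, 2].

[1; 3, 3, 6, 2]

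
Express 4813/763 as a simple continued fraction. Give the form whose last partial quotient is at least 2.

[6; 3, 4, 19, 3]

4813 = 6·763 + 235
763 = 3·235 + 58
235 = 4·58 + 3
58 = 19·3 + 1
3 = 3·1 + 0  (stop)
So 4813/763 = [6; 3, 4, 19, 3].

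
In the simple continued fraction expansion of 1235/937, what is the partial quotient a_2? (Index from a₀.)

6

1235 = 1·937 + 298   →  a_0 = 1
937 = 3·298 + 43   →  a_1 = 3
298 = 6·43 + 40   →  a_2 = 6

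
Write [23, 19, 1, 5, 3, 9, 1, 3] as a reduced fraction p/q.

Using pₖ = aₖpₖ₋₁ + pₖ₋₂ and qₖ = aₖqₖ₋₁ + qₖ₋₂:
  k=0: a=23, p=23, q=1
  k=1: a=19, p=438, q=19
  k=2: a=1, p=461, q=20
  k=3: a=5, p=2743, q=119
  k=4: a=3, p=8690, q=377
  k=5: a=9, p=80953, q=3512
  k=6: a=1, p=89643, q=3889
  k=7: a=3, p=349882, q=15179

349882/15179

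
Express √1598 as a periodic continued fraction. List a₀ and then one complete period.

a₀ = ⌊√1598⌋ = 39.

[39; 1, 38, 1, 78]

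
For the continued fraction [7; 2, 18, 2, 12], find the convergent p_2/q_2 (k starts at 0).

277/37

Using pₖ = aₖpₖ₋₁ + pₖ₋₂, qₖ = aₖqₖ₋₁ + qₖ₋₂ (with p₋₁=1, p₋₂=0, q₋₁=0, q₋₂=1):
  k=0: a=7, p=7, q=1
  k=1: a=2, p=15, q=2
  k=2: a=18, p=277, q=37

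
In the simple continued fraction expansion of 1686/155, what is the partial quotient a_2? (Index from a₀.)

1686 = 10·155 + 136   →  a_0 = 10
155 = 1·136 + 19   →  a_1 = 1
136 = 7·19 + 3   →  a_2 = 7

7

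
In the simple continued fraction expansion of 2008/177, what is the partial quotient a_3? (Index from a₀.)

9

2008 = 11·177 + 61   →  a_0 = 11
177 = 2·61 + 55   →  a_1 = 2
61 = 1·55 + 6   →  a_2 = 1
55 = 9·6 + 1   →  a_3 = 9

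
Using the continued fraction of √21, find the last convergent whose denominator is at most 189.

√21 = [4; 1, 1, 2, 1, 1, 8, …] (period length 6).
Convergents:
  p_0/q_0 = 4/1
  p_1/q_1 = 5/1
  p_2/q_2 = 9/2
  p_3/q_3 = 23/5
  p_4/q_4 = 32/7
  p_5/q_5 = 55/12
  p_6/q_6 = 472/103
  p_7/q_7 = 527/115
  p_8/q_8 = 999/218
q_7 = 115 ≤ 189 < 218 = q_8, so the answer is 527/115.

527/115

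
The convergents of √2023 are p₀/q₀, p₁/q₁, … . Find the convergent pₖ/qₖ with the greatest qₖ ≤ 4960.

182115/4049

√2023 = [44; 1, 43, 1, 88, …] (period length 4).
Convergents:
  p_0/q_0 = 44/1
  p_1/q_1 = 45/1
  p_2/q_2 = 1979/44
  p_3/q_3 = 2024/45
  p_4/q_4 = 180091/4004
  p_5/q_5 = 182115/4049
  p_6/q_6 = 8011036/178111
q_5 = 4049 ≤ 4960 < 178111 = q_6, so the answer is 182115/4049.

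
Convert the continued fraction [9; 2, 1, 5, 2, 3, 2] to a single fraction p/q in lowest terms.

2740/293

Using pₖ = aₖpₖ₋₁ + pₖ₋₂ and qₖ = aₖqₖ₋₁ + qₖ₋₂:
  k=0: a=9, p=9, q=1
  k=1: a=2, p=19, q=2
  k=2: a=1, p=28, q=3
  k=3: a=5, p=159, q=17
  k=4: a=2, p=346, q=37
  k=5: a=3, p=1197, q=128
  k=6: a=2, p=2740, q=293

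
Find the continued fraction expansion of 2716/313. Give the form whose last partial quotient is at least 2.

2716 = 8·313 + 212
313 = 1·212 + 101
212 = 2·101 + 10
101 = 10·10 + 1
10 = 10·1 + 0  (stop)
So 2716/313 = [8; 1, 2, 10, 10].

[8; 1, 2, 10, 10]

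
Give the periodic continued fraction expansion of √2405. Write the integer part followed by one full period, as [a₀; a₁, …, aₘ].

a₀ = ⌊√2405⌋ = 49.
With m₀=0, d₀=1 and mₖ₊₁ = dₖaₖ − mₖ, dₖ₊₁ = (n − mₖ₊₁²)/dₖ, aₖ₊₁ = ⌊(a₀+mₖ₊₁)/dₖ₊₁⌋:
  k=1: m=49, d=4, a=24
  k=2: m=47, d=49, a=1
  k=3: m=2, d=49, a=1
  k=4: m=47, d=4, a=24
  k=5: m=49, d=1, a=98
d=1 and a=2a₀=98 at k=5, so the next step gives (m, d) = (49, 4) again — its k=1 value — and the period has length 5.

[49; 24, 1, 1, 24, 98]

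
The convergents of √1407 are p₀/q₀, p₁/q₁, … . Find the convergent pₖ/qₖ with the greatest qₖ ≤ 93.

√1407 = [37; 1, 1, 24, 1, 1, 74, …] (period length 6).
Convergents:
  p_0/q_0 = 37/1
  p_1/q_1 = 38/1
  p_2/q_2 = 75/2
  p_3/q_3 = 1838/49
  p_4/q_4 = 1913/51
  p_5/q_5 = 3751/100
q_4 = 51 ≤ 93 < 100 = q_5, so the answer is 1913/51.

1913/51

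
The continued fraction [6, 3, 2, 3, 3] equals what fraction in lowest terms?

Using pₖ = aₖpₖ₋₁ + pₖ₋₂ and qₖ = aₖqₖ₋₁ + qₖ₋₂:
  k=0: a=6, p=6, q=1
  k=1: a=3, p=19, q=3
  k=2: a=2, p=44, q=7
  k=3: a=3, p=151, q=24
  k=4: a=3, p=497, q=79

497/79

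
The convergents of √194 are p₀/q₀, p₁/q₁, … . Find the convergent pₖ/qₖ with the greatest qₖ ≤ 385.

5251/377

√194 = [13; 1, 12, 1, 26, …] (period length 4).
Convergents:
  p_0/q_0 = 13/1
  p_1/q_1 = 14/1
  p_2/q_2 = 181/13
  p_3/q_3 = 195/14
  p_4/q_4 = 5251/377
  p_5/q_5 = 5446/391
q_4 = 377 ≤ 385 < 391 = q_5, so the answer is 5251/377.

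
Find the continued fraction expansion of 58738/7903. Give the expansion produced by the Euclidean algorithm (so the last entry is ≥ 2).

58738 = 7·7903 + 3417
7903 = 2·3417 + 1069
3417 = 3·1069 + 210
1069 = 5·210 + 19
210 = 11·19 + 1
19 = 19·1 + 0  (stop)
So 58738/7903 = [7; 2, 3, 5, 11, 19].

[7; 2, 3, 5, 11, 19]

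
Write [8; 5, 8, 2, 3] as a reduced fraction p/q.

Fold from the inside: start with 3/1.
  2 + 1/3 = 7/3
  8 + 3/7 = 59/7
  5 + 7/59 = 302/59
  8 + 59/302 = 2475/302

2475/302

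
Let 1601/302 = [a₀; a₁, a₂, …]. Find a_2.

1601 = 5·302 + 91   →  a_0 = 5
302 = 3·91 + 29   →  a_1 = 3
91 = 3·29 + 4   →  a_2 = 3

3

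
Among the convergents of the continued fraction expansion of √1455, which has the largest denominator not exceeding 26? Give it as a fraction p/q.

267/7

√1455 = [38; 6, 1, 11, 1, 6, 76, …] (period length 6).
Convergents:
  p_0/q_0 = 38/1
  p_1/q_1 = 229/6
  p_2/q_2 = 267/7
  p_3/q_3 = 3166/83
q_2 = 7 ≤ 26 < 83 = q_3, so the answer is 267/7.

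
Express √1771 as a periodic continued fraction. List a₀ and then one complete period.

[42; 12, 84]

a₀ = ⌊√1771⌋ = 42.
With m₀=0, d₀=1 and mₖ₊₁ = dₖaₖ − mₖ, dₖ₊₁ = (n − mₖ₊₁²)/dₖ, aₖ₊₁ = ⌊(a₀+mₖ₊₁)/dₖ₊₁⌋:
  k=1: m=42, d=7, a=12
  k=2: m=42, d=1, a=84
d=1 and a=2a₀=84 at k=2, so the next step gives (m, d) = (42, 7) again — its k=1 value — and the period has length 2.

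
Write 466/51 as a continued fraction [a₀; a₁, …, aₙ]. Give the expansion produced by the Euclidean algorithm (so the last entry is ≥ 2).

[9; 7, 3, 2]

466 = 9·51 + 7
51 = 7·7 + 2
7 = 3·2 + 1
2 = 2·1 + 0  (stop)
So 466/51 = [9; 7, 3, 2].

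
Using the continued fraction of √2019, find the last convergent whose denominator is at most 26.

674/15

√2019 = [44; 1, 13, 1, 88, …] (period length 4).
Convergents:
  p_0/q_0 = 44/1
  p_1/q_1 = 45/1
  p_2/q_2 = 629/14
  p_3/q_3 = 674/15
  p_4/q_4 = 59941/1334
q_3 = 15 ≤ 26 < 1334 = q_4, so the answer is 674/15.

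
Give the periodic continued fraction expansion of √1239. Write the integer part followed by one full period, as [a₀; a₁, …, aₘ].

a₀ = ⌊√1239⌋ = 35.
With m₀=0, d₀=1 and mₖ₊₁ = dₖaₖ − mₖ, dₖ₊₁ = (n − mₖ₊₁²)/dₖ, aₖ₊₁ = ⌊(a₀+mₖ₊₁)/dₖ₊₁⌋:
  k=1: m=35, d=14, a=5
  k=2: m=35, d=1, a=70
d=1 and a=2a₀=70 at k=2, so the next step gives (m, d) = (35, 14) again — its k=1 value — and the period has length 2.

[35; 5, 70]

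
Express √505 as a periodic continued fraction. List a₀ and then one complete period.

[22; 2, 8, 2, 44]

a₀ = ⌊√505⌋ = 22.
With m₀=0, d₀=1 and mₖ₊₁ = dₖaₖ − mₖ, dₖ₊₁ = (n − mₖ₊₁²)/dₖ, aₖ₊₁ = ⌊(a₀+mₖ₊₁)/dₖ₊₁⌋:
  k=1: m=22, d=21, a=2
  k=2: m=20, d=5, a=8
  k=3: m=20, d=21, a=2
  k=4: m=22, d=1, a=44
d=1 and a=2a₀=44 at k=4, so the next step gives (m, d) = (22, 21) again — its k=1 value — and the period has length 4.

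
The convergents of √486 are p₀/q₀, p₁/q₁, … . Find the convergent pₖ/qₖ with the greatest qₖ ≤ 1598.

√486 = [22; 22, 44, …] (period length 2).
Convergents:
  p_0/q_0 = 22/1
  p_1/q_1 = 485/22
  p_2/q_2 = 21362/969
  p_3/q_3 = 470449/21340
q_2 = 969 ≤ 1598 < 21340 = q_3, so the answer is 21362/969.

21362/969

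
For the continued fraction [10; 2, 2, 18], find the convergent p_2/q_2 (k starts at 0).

Using pₖ = aₖpₖ₋₁ + pₖ₋₂, qₖ = aₖqₖ₋₁ + qₖ₋₂ (with p₋₁=1, p₋₂=0, q₋₁=0, q₋₂=1):
  k=0: a=10, p=10, q=1
  k=1: a=2, p=21, q=2
  k=2: a=2, p=52, q=5

52/5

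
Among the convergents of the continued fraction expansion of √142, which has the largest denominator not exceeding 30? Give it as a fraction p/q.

143/12

√142 = [11; 1, 10, 1, 22, …] (period length 4).
Convergents:
  p_0/q_0 = 11/1
  p_1/q_1 = 12/1
  p_2/q_2 = 131/11
  p_3/q_3 = 143/12
  p_4/q_4 = 3277/275
q_3 = 12 ≤ 30 < 275 = q_4, so the answer is 143/12.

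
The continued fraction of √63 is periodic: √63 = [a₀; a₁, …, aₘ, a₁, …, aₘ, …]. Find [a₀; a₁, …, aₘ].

[7; 1, 14]

a₀ = ⌊√63⌋ = 7.
With m₀=0, d₀=1 and mₖ₊₁ = dₖaₖ − mₖ, dₖ₊₁ = (n − mₖ₊₁²)/dₖ, aₖ₊₁ = ⌊(a₀+mₖ₊₁)/dₖ₊₁⌋:
  k=1: m=7, d=14, a=1
  k=2: m=7, d=1, a=14
d=1 and a=2a₀=14 at k=2, so the next step gives (m, d) = (7, 14) again — its k=1 value — and the period has length 2.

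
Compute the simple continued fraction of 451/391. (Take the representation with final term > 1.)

[1; 6, 1, 1, 14, 2]

451 = 1·391 + 60
391 = 6·60 + 31
60 = 1·31 + 29
31 = 1·29 + 2
29 = 14·2 + 1
2 = 2·1 + 0  (stop)
So 451/391 = [1; 6, 1, 1, 14, 2].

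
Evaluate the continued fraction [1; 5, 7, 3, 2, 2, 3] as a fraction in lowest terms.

2596/2173

Fold from the inside: start with 3/1.
  2 + 1/3 = 7/3
  2 + 3/7 = 17/7
  3 + 7/17 = 58/17
  7 + 17/58 = 423/58
  5 + 58/423 = 2173/423
  1 + 423/2173 = 2596/2173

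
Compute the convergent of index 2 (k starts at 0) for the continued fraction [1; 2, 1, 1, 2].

4/3

Using pₖ = aₖpₖ₋₁ + pₖ₋₂, qₖ = aₖqₖ₋₁ + qₖ₋₂ (with p₋₁=1, p₋₂=0, q₋₁=0, q₋₂=1):
  k=0: a=1, p=1, q=1
  k=1: a=2, p=3, q=2
  k=2: a=1, p=4, q=3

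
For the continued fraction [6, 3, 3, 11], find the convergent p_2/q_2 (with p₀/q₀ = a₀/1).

Using pₖ = aₖpₖ₋₁ + pₖ₋₂, qₖ = aₖqₖ₋₁ + qₖ₋₂ (with p₋₁=1, p₋₂=0, q₋₁=0, q₋₂=1):
  k=0: a=6, p=6, q=1
  k=1: a=3, p=19, q=3
  k=2: a=3, p=63, q=10

63/10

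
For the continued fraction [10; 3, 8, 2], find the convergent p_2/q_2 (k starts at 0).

258/25

Using pₖ = aₖpₖ₋₁ + pₖ₋₂, qₖ = aₖqₖ₋₁ + qₖ₋₂ (with p₋₁=1, p₋₂=0, q₋₁=0, q₋₂=1):
  k=0: a=10, p=10, q=1
  k=1: a=3, p=31, q=3
  k=2: a=8, p=258, q=25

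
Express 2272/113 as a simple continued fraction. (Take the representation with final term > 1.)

2272 = 20×113 + 12
113 = 9×12 + 5
12 = 2×5 + 2
5 = 2×2 + 1
2 = 2×1 + 0  (stop)
So 2272/113 = [20; 9, 2, 2, 2].

[20; 9, 2, 2, 2]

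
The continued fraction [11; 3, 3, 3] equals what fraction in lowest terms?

373/33

Using pₖ = aₖpₖ₋₁ + pₖ₋₂ and qₖ = aₖqₖ₋₁ + qₖ₋₂:
  k=0: a=11, p=11, q=1
  k=1: a=3, p=34, q=3
  k=2: a=3, p=113, q=10
  k=3: a=3, p=373, q=33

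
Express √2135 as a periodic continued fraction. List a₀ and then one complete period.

a₀ = ⌊√2135⌋ = 46.
With m₀=0, d₀=1 and mₖ₊₁ = dₖaₖ − mₖ, dₖ₊₁ = (n − mₖ₊₁²)/dₖ, aₖ₊₁ = ⌊(a₀+mₖ₊₁)/dₖ₊₁⌋:
  k=1: m=46, d=19, a=4
  k=2: m=30, d=65, a=1
  k=3: m=35, d=14, a=5
  k=4: m=35, d=65, a=1
  k=5: m=30, d=19, a=4
  k=6: m=46, d=1, a=92
d=1 and a=2a₀=92 at k=6, so the next step gives (m, d) = (46, 19) again — its k=1 value — and the period has length 6.

[46; 4, 1, 5, 1, 4, 92]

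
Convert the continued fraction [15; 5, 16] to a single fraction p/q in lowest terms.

Fold from the inside: start with 16/1.
  5 + 1/16 = 81/16
  15 + 16/81 = 1231/81

1231/81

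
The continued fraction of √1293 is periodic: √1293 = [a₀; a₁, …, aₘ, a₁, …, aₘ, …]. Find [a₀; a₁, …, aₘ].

a₀ = ⌊√1293⌋ = 35.
With m₀=0, d₀=1 and mₖ₊₁ = dₖaₖ − mₖ, dₖ₊₁ = (n − mₖ₊₁²)/dₖ, aₖ₊₁ = ⌊(a₀+mₖ₊₁)/dₖ₊₁⌋:
  k=1: m=35, d=68, a=1
  k=2: m=33, d=3, a=22
  k=3: m=33, d=68, a=1
  k=4: m=35, d=1, a=70
d=1 and a=2a₀=70 at k=4, so the next step gives (m, d) = (35, 68) again — its k=1 value — and the period has length 4.

[35; 1, 22, 1, 70]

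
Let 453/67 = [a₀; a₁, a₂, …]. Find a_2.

453 = 6·67 + 51   →  a_0 = 6
67 = 1·51 + 16   →  a_1 = 1
51 = 3·16 + 3   →  a_2 = 3

3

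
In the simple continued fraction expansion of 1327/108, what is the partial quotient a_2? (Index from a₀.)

2

1327 = 12·108 + 31   →  a_0 = 12
108 = 3·31 + 15   →  a_1 = 3
31 = 2·15 + 1   →  a_2 = 2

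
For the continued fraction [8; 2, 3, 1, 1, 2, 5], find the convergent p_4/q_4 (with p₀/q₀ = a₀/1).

135/16

Using pₖ = aₖpₖ₋₁ + pₖ₋₂, qₖ = aₖqₖ₋₁ + qₖ₋₂ (with p₋₁=1, p₋₂=0, q₋₁=0, q₋₂=1):
  k=0: a=8, p=8, q=1
  k=1: a=2, p=17, q=2
  k=2: a=3, p=59, q=7
  k=3: a=1, p=76, q=9
  k=4: a=1, p=135, q=16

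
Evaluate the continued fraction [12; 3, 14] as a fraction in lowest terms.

Fold from the inside: start with 14/1.
  3 + 1/14 = 43/14
  12 + 14/43 = 530/43

530/43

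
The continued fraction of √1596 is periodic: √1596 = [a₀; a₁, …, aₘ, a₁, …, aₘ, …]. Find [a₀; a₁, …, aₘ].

[39; 1, 18, 1, 78]

a₀ = ⌊√1596⌋ = 39.
With m₀=0, d₀=1 and mₖ₊₁ = dₖaₖ − mₖ, dₖ₊₁ = (n − mₖ₊₁²)/dₖ, aₖ₊₁ = ⌊(a₀+mₖ₊₁)/dₖ₊₁⌋:
  k=1: m=39, d=75, a=1
  k=2: m=36, d=4, a=18
  k=3: m=36, d=75, a=1
  k=4: m=39, d=1, a=78
d=1 and a=2a₀=78 at k=4, so the next step gives (m, d) = (39, 75) again — its k=1 value — and the period has length 4.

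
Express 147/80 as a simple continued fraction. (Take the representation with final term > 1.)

147 = 1·80 + 67
80 = 1·67 + 13
67 = 5·13 + 2
13 = 6·2 + 1
2 = 2·1 + 0  (stop)
So 147/80 = [1; 1, 5, 6, 2].

[1; 1, 5, 6, 2]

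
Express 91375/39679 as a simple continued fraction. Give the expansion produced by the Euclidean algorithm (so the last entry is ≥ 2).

[2; 3, 3, 3, 4, 1, 18, 12]

91375 = 2*39679 + 12017
39679 = 3*12017 + 3628
12017 = 3*3628 + 1133
3628 = 3*1133 + 229
1133 = 4*229 + 217
229 = 1*217 + 12
217 = 18*12 + 1
12 = 12*1 + 0  (stop)
So 91375/39679 = [2; 3, 3, 3, 4, 1, 18, 12].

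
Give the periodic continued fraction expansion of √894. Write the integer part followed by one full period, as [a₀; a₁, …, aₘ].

[29; 1, 8, 1, 58]

a₀ = ⌊√894⌋ = 29.
With m₀=0, d₀=1 and mₖ₊₁ = dₖaₖ − mₖ, dₖ₊₁ = (n − mₖ₊₁²)/dₖ, aₖ₊₁ = ⌊(a₀+mₖ₊₁)/dₖ₊₁⌋:
  k=1: m=29, d=53, a=1
  k=2: m=24, d=6, a=8
  k=3: m=24, d=53, a=1
  k=4: m=29, d=1, a=58
d=1 and a=2a₀=58 at k=4, so the next step gives (m, d) = (29, 53) again — its k=1 value — and the period has length 4.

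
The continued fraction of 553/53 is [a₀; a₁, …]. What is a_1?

553 = 10·53 + 23   →  a_0 = 10
53 = 2·23 + 7   →  a_1 = 2

2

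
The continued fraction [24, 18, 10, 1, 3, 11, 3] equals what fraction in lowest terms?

Fold from the inside: start with 3/1.
  11 + 1/3 = 34/3
  3 + 3/34 = 105/34
  1 + 34/105 = 139/105
  10 + 105/139 = 1495/139
  18 + 139/1495 = 27049/1495
  24 + 1495/27049 = 650671/27049

650671/27049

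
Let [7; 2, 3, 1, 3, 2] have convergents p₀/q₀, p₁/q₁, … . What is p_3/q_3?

67/9

Using pₖ = aₖpₖ₋₁ + pₖ₋₂, qₖ = aₖqₖ₋₁ + qₖ₋₂ (with p₋₁=1, p₋₂=0, q₋₁=0, q₋₂=1):
  k=0: a=7, p=7, q=1
  k=1: a=2, p=15, q=2
  k=2: a=3, p=52, q=7
  k=3: a=1, p=67, q=9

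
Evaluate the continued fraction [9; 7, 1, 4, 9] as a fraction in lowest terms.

3277/359

Using pₖ = aₖpₖ₋₁ + pₖ₋₂ and qₖ = aₖqₖ₋₁ + qₖ₋₂:
  k=0: a=9, p=9, q=1
  k=1: a=7, p=64, q=7
  k=2: a=1, p=73, q=8
  k=3: a=4, p=356, q=39
  k=4: a=9, p=3277, q=359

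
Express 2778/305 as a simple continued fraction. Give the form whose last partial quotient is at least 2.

[9; 9, 4, 8]

2778 = 9*305 + 33
305 = 9*33 + 8
33 = 4*8 + 1
8 = 8*1 + 0  (stop)
So 2778/305 = [9; 9, 4, 8].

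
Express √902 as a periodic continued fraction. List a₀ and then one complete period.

[30; 30, 60]

a₀ = ⌊√902⌋ = 30.
With m₀=0, d₀=1 and mₖ₊₁ = dₖaₖ − mₖ, dₖ₊₁ = (n − mₖ₊₁²)/dₖ, aₖ₊₁ = ⌊(a₀+mₖ₊₁)/dₖ₊₁⌋:
  k=1: m=30, d=2, a=30
  k=2: m=30, d=1, a=60
d=1 and a=2a₀=60 at k=2, so the next step gives (m, d) = (30, 2) again — its k=1 value — and the period has length 2.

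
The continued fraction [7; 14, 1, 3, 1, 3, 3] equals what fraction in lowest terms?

Using pₖ = aₖpₖ₋₁ + pₖ₋₂ and qₖ = aₖqₖ₋₁ + qₖ₋₂:
  k=0: a=7, p=7, q=1
  k=1: a=14, p=99, q=14
  k=2: a=1, p=106, q=15
  k=3: a=3, p=417, q=59
  k=4: a=1, p=523, q=74
  k=5: a=3, p=1986, q=281
  k=6: a=3, p=6481, q=917

6481/917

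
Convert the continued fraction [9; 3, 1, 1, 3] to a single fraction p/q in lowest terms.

232/25

Using pₖ = aₖpₖ₋₁ + pₖ₋₂ and qₖ = aₖqₖ₋₁ + qₖ₋₂:
  k=0: a=9, p=9, q=1
  k=1: a=3, p=28, q=3
  k=2: a=1, p=37, q=4
  k=3: a=1, p=65, q=7
  k=4: a=3, p=232, q=25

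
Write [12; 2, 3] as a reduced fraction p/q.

87/7

Using pₖ = aₖpₖ₋₁ + pₖ₋₂ and qₖ = aₖqₖ₋₁ + qₖ₋₂:
  k=0: a=12, p=12, q=1
  k=1: a=2, p=25, q=2
  k=2: a=3, p=87, q=7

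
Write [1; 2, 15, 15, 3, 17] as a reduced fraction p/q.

36818/24811

Using pₖ = aₖpₖ₋₁ + pₖ₋₂ and qₖ = aₖqₖ₋₁ + qₖ₋₂:
  k=0: a=1, p=1, q=1
  k=1: a=2, p=3, q=2
  k=2: a=15, p=46, q=31
  k=3: a=15, p=693, q=467
  k=4: a=3, p=2125, q=1432
  k=5: a=17, p=36818, q=24811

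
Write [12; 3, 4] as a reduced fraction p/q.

160/13

Fold from the inside: start with 4/1.
  3 + 1/4 = 13/4
  12 + 4/13 = 160/13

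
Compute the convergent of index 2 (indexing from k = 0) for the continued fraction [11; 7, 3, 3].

245/22

Using pₖ = aₖpₖ₋₁ + pₖ₋₂, qₖ = aₖqₖ₋₁ + qₖ₋₂ (with p₋₁=1, p₋₂=0, q₋₁=0, q₋₂=1):
  k=0: a=11, p=11, q=1
  k=1: a=7, p=78, q=7
  k=2: a=3, p=245, q=22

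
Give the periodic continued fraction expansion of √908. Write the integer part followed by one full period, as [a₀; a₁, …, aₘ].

[30; 7, 1, 1, 14, 1, 1, 7, 60]

a₀ = ⌊√908⌋ = 30.
With m₀=0, d₀=1 and mₖ₊₁ = dₖaₖ − mₖ, dₖ₊₁ = (n − mₖ₊₁²)/dₖ, aₖ₊₁ = ⌊(a₀+mₖ₊₁)/dₖ₊₁⌋:
  k=1: m=30, d=8, a=7
  k=2: m=26, d=29, a=1
  k=3: m=3, d=31, a=1
  k=4: m=28, d=4, a=14
  k=5: m=28, d=31, a=1
  k=6: m=3, d=29, a=1
  k=7: m=26, d=8, a=7
  k=8: m=30, d=1, a=60
d=1 and a=2a₀=60 at k=8, so the next step gives (m, d) = (30, 8) again — its k=1 value — and the period has length 8.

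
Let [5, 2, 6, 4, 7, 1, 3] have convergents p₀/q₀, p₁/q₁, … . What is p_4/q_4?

2136/391

Using pₖ = aₖpₖ₋₁ + pₖ₋₂, qₖ = aₖqₖ₋₁ + qₖ₋₂ (with p₋₁=1, p₋₂=0, q₋₁=0, q₋₂=1):
  k=0: a=5, p=5, q=1
  k=1: a=2, p=11, q=2
  k=2: a=6, p=71, q=13
  k=3: a=4, p=295, q=54
  k=4: a=7, p=2136, q=391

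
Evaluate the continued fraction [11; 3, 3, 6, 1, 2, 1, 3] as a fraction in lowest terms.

11923/1055

Fold from the inside: start with 3/1.
  1 + 1/3 = 4/3
  2 + 3/4 = 11/4
  1 + 4/11 = 15/11
  6 + 11/15 = 101/15
  3 + 15/101 = 318/101
  3 + 101/318 = 1055/318
  11 + 318/1055 = 11923/1055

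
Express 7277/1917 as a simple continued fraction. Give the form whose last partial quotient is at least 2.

7277 = 3×1917 + 1526
1917 = 1×1526 + 391
1526 = 3×391 + 353
391 = 1×353 + 38
353 = 9×38 + 11
38 = 3×11 + 5
11 = 2×5 + 1
5 = 5×1 + 0  (stop)
So 7277/1917 = [3; 1, 3, 1, 9, 3, 2, 5].

[3; 1, 3, 1, 9, 3, 2, 5]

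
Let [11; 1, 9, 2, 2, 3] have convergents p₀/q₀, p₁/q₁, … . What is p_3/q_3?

Using pₖ = aₖpₖ₋₁ + pₖ₋₂, qₖ = aₖqₖ₋₁ + qₖ₋₂ (with p₋₁=1, p₋₂=0, q₋₁=0, q₋₂=1):
  k=0: a=11, p=11, q=1
  k=1: a=1, p=12, q=1
  k=2: a=9, p=119, q=10
  k=3: a=2, p=250, q=21

250/21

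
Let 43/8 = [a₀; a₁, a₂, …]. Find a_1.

2

43 = 5·8 + 3   →  a_0 = 5
8 = 2·3 + 2   →  a_1 = 2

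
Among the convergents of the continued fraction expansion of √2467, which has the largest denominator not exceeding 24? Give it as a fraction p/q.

149/3

√2467 = [49; 1, 2, 49, 2, 1, 98, …] (period length 6).
Convergents:
  p_0/q_0 = 49/1
  p_1/q_1 = 50/1
  p_2/q_2 = 149/3
  p_3/q_3 = 7351/148
q_2 = 3 ≤ 24 < 148 = q_3, so the answer is 149/3.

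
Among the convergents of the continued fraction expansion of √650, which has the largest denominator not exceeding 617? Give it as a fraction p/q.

5201/204

√650 = [25; 2, 50, …] (period length 2).
Convergents:
  p_0/q_0 = 25/1
  p_1/q_1 = 51/2
  p_2/q_2 = 2575/101
  p_3/q_3 = 5201/204
  p_4/q_4 = 262625/10301
q_3 = 204 ≤ 617 < 10301 = q_4, so the answer is 5201/204.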